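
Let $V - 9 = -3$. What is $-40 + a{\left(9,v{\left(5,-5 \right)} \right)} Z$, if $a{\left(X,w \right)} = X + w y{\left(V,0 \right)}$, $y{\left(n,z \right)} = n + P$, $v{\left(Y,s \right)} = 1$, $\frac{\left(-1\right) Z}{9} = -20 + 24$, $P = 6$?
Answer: $-796$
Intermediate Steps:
$V = 6$ ($V = 9 - 3 = 6$)
$Z = -36$ ($Z = - 9 \left(-20 + 24\right) = \left(-9\right) 4 = -36$)
$y{\left(n,z \right)} = 6 + n$ ($y{\left(n,z \right)} = n + 6 = 6 + n$)
$a{\left(X,w \right)} = X + 12 w$ ($a{\left(X,w \right)} = X + w \left(6 + 6\right) = X + w 12 = X + 12 w$)
$-40 + a{\left(9,v{\left(5,-5 \right)} \right)} Z = -40 + \left(9 + 12 \cdot 1\right) \left(-36\right) = -40 + \left(9 + 12\right) \left(-36\right) = -40 + 21 \left(-36\right) = -40 - 756 = -796$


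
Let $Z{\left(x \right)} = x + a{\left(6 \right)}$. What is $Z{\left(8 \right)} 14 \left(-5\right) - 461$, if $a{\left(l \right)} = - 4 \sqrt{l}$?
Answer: $-1021 + 280 \sqrt{6} \approx -335.14$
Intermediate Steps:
$Z{\left(x \right)} = x - 4 \sqrt{6}$
$Z{\left(8 \right)} 14 \left(-5\right) - 461 = \left(8 - 4 \sqrt{6}\right) 14 \left(-5\right) - 461 = \left(8 - 4 \sqrt{6}\right) \left(-70\right) - 461 = \left(-560 + 280 \sqrt{6}\right) - 461 = -1021 + 280 \sqrt{6}$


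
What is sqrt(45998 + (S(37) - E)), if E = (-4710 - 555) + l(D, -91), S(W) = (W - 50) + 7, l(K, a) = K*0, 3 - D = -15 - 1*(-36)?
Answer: sqrt(51257) ≈ 226.40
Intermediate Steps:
D = -18 (D = 3 - (-15 - 1*(-36)) = 3 - (-15 + 36) = 3 - 1*21 = 3 - 21 = -18)
l(K, a) = 0
S(W) = -43 + W (S(W) = (-50 + W) + 7 = -43 + W)
E = -5265 (E = (-4710 - 555) + 0 = -5265 + 0 = -5265)
sqrt(45998 + (S(37) - E)) = sqrt(45998 + ((-43 + 37) - 1*(-5265))) = sqrt(45998 + (-6 + 5265)) = sqrt(45998 + 5259) = sqrt(51257)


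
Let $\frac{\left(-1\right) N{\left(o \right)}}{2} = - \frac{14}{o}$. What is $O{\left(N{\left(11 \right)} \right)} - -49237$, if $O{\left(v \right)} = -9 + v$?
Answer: $\frac{541536}{11} \approx 49231.0$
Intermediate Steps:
$N{\left(o \right)} = \frac{28}{o}$ ($N{\left(o \right)} = - 2 \left(- \frac{14}{o}\right) = \frac{28}{o}$)
$O{\left(N{\left(11 \right)} \right)} - -49237 = \left(-9 + \frac{28}{11}\right) - -49237 = \left(-9 + 28 \cdot \frac{1}{11}\right) + 49237 = \left(-9 + \frac{28}{11}\right) + 49237 = - \frac{71}{11} + 49237 = \frac{541536}{11}$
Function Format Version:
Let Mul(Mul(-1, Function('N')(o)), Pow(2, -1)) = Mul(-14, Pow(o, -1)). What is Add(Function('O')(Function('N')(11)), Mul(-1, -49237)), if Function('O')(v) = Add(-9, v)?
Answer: Rational(541536, 11) ≈ 49231.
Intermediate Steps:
Function('N')(o) = Mul(28, Pow(o, -1)) (Function('N')(o) = Mul(-2, Mul(-14, Pow(o, -1))) = Mul(28, Pow(o, -1)))
Add(Function('O')(Function('N')(11)), Mul(-1, -49237)) = Add(Add(-9, Mul(28, Pow(11, -1))), Mul(-1, -49237)) = Add(Add(-9, Mul(28, Rational(1, 11))), 49237) = Add(Add(-9, Rational(28, 11)), 49237) = Add(Rational(-71, 11), 49237) = Rational(541536, 11)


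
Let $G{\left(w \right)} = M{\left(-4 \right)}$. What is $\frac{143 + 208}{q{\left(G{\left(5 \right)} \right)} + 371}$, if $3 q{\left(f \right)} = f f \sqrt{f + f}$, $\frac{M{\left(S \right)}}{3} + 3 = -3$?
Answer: $\frac{130221}{557545} - \frac{227448 i}{557545} \approx 0.23356 - 0.40795 i$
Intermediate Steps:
$M{\left(S \right)} = -18$ ($M{\left(S \right)} = -9 + 3 \left(-3\right) = -9 - 9 = -18$)
$G{\left(w \right)} = -18$
$q{\left(f \right)} = \frac{\sqrt{2} f^{\frac{5}{2}}}{3}$ ($q{\left(f \right)} = \frac{f f \sqrt{f + f}}{3} = \frac{f^{2} \sqrt{2 f}}{3} = \frac{f^{2} \sqrt{2} \sqrt{f}}{3} = \frac{\sqrt{2} f^{\frac{5}{2}}}{3}$)
$\frac{143 + 208}{q{\left(G{\left(5 \right)} \right)} + 371} = \frac{143 + 208}{\frac{\sqrt{2} \left(-18\right)^{\frac{5}{2}}}{3} + 371} = \frac{351}{\frac{\sqrt{2} \cdot 972 i \sqrt{2}}{3} + 371} = \frac{351}{648 i + 371} = \frac{351}{371 + 648 i} = 351 \frac{371 - 648 i}{557545} = \frac{351 \left(371 - 648 i\right)}{557545}$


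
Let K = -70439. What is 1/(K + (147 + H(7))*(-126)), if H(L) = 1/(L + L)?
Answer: -1/88970 ≈ -1.1240e-5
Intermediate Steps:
H(L) = 1/(2*L)
1/(K + (147 + H(7))*(-126)) = 1/(-70439 + (147 + (1/2)/7)*(-126)) = 1/(-70439 + (147 + (1/2)*(1/7))*(-126)) = 1/(-70439 + (147 + 1/14)*(-126)) = 1/(-70439 + (2059/14)*(-126)) = 1/(-70439 - 18531) = 1/(-88970) = -1/88970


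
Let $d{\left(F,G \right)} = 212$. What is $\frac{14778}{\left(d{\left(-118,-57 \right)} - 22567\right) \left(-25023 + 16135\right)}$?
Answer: $\frac{7389}{99345620} \approx 7.4377 \cdot 10^{-5}$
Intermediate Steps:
$\frac{14778}{\left(d{\left(-118,-57 \right)} - 22567\right) \left(-25023 + 16135\right)} = \frac{14778}{\left(212 - 22567\right) \left(-25023 + 16135\right)} = \frac{14778}{\left(-22355\right) \left(-8888\right)} = \frac{14778}{198691240} = 14778 \cdot \frac{1}{198691240} = \frac{7389}{99345620}$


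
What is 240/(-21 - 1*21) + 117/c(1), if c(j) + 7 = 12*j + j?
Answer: 193/14 ≈ 13.786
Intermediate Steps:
c(j) = -7 + 13*j (c(j) = -7 + (12*j + j) = -7 + 13*j)
240/(-21 - 1*21) + 117/c(1) = 240/(-21 - 1*21) + 117/(-7 + 13*1) = 240/(-21 - 21) + 117/(-7 + 13) = 240/(-42) + 117/6 = 240*(-1/42) + 117*(⅙) = -40/7 + 39/2 = 193/14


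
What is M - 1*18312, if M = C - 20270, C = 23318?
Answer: -15264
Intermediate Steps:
M = 3048 (M = 23318 - 20270 = 3048)
M - 1*18312 = 3048 - 1*18312 = 3048 - 18312 = -15264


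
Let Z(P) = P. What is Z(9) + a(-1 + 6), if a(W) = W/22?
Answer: 203/22 ≈ 9.2273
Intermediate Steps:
a(W) = W/22 (a(W) = W*(1/22) = W/22)
Z(9) + a(-1 + 6) = 9 + (-1 + 6)/22 = 9 + (1/22)*5 = 9 + 5/22 = 203/22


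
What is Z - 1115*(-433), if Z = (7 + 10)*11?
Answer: 482982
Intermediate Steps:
Z = 187 (Z = 17*11 = 187)
Z - 1115*(-433) = 187 - 1115*(-433) = 187 + 482795 = 482982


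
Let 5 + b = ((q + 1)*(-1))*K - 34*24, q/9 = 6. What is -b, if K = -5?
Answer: 546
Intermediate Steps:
q = 54 (q = 9*6 = 54)
b = -546 (b = -5 + (((54 + 1)*(-1))*(-5) - 34*24) = -5 + ((55*(-1))*(-5) - 816) = -5 + (-55*(-5) - 816) = -5 + (275 - 816) = -5 - 541 = -546)
-b = -1*(-546) = 546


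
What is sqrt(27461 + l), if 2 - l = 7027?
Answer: 2*sqrt(5109) ≈ 142.95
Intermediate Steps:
l = -7025 (l = 2 - 1*7027 = 2 - 7027 = -7025)
sqrt(27461 + l) = sqrt(27461 - 7025) = sqrt(20436) = 2*sqrt(5109)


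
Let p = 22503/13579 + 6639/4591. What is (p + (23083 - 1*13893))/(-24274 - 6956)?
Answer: -286554494582/973457666235 ≈ -0.29437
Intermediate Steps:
p = 193462254/62341189 (p = 22503*(1/13579) + 6639*(1/4591) = 22503/13579 + 6639/4591 = 193462254/62341189 ≈ 3.1033)
(p + (23083 - 1*13893))/(-24274 - 6956) = (193462254/62341189 + (23083 - 1*13893))/(-24274 - 6956) = (193462254/62341189 + (23083 - 13893))/(-31230) = (193462254/62341189 + 9190)*(-1/31230) = (573108989164/62341189)*(-1/31230) = -286554494582/973457666235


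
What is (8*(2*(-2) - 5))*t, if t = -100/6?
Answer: 1200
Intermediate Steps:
t = -50/3 (t = -100*1/6 = -50/3 ≈ -16.667)
(8*(2*(-2) - 5))*t = (8*(2*(-2) - 5))*(-50/3) = (8*(-4 - 5))*(-50/3) = (8*(-9))*(-50/3) = -72*(-50/3) = 1200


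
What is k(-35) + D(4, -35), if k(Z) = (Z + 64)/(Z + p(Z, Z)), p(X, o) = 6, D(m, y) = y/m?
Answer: -39/4 ≈ -9.7500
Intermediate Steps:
k(Z) = (64 + Z)/(6 + Z) (k(Z) = (Z + 64)/(Z + 6) = (64 + Z)/(6 + Z))
k(-35) + D(4, -35) = (64 - 35)/(6 - 35) - 35/4 = 29/(-29) - 35*¼ = -1/29*29 - 35/4 = -1 - 35/4 = -39/4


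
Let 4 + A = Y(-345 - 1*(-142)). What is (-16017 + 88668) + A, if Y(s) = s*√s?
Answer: 72647 - 203*I*√203 ≈ 72647.0 - 2892.3*I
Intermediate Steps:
Y(s) = s^(3/2)
A = -4 - 203*I*√203 (A = -4 + (-345 - 1*(-142))^(3/2) = -4 + (-345 + 142)^(3/2) = -4 + (-203)^(3/2) = -4 - 203*I*√203 ≈ -4.0 - 2892.3*I)
(-16017 + 88668) + A = (-16017 + 88668) + (-4 - 203*I*√203) = 72651 + (-4 - 203*I*√203) = 72647 - 203*I*√203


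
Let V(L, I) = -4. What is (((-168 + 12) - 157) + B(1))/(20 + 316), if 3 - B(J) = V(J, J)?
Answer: -51/56 ≈ -0.91071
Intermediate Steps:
B(J) = 7 (B(J) = 3 - 1*(-4) = 3 + 4 = 7)
(((-168 + 12) - 157) + B(1))/(20 + 316) = (((-168 + 12) - 157) + 7)/(20 + 316) = ((-156 - 157) + 7)/336 = (-313 + 7)*(1/336) = -306*1/336 = -51/56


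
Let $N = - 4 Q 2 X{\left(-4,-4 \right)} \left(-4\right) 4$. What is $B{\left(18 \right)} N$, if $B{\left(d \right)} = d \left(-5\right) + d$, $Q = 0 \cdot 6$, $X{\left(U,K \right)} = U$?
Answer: $0$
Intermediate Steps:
$Q = 0$
$B{\left(d \right)} = - 4 d$ ($B{\left(d \right)} = - 5 d + d = - 4 d$)
$N = 0$ ($N = \left(-4\right) 0 \cdot 2 \left(-4\right) \left(-4\right) 4 = 0 \cdot 2 \cdot 16 \cdot 4 = 0 \cdot 2 \cdot 64 = 0 \cdot 128 = 0$)
$B{\left(18 \right)} N = \left(-4\right) 18 \cdot 0 = \left(-72\right) 0 = 0$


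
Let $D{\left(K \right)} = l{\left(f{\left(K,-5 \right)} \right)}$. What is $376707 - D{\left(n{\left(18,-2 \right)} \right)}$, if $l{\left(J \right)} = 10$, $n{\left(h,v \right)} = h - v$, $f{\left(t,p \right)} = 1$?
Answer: $376697$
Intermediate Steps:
$D{\left(K \right)} = 10$
$376707 - D{\left(n{\left(18,-2 \right)} \right)} = 376707 - 10 = 376697$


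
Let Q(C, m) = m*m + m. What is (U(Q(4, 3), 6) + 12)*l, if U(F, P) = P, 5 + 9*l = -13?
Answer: -36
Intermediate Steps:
Q(C, m) = m + m² (Q(C, m) = m² + m = m + m²)
l = -2 (l = -5/9 + (⅑)*(-13) = -5/9 - 13/9 = -2)
(U(Q(4, 3), 6) + 12)*l = (6 + 12)*(-2) = 18*(-2) = -36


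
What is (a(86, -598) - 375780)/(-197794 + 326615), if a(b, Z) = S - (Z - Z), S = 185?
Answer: -34145/11711 ≈ -2.9156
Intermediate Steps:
a(b, Z) = 185 (a(b, Z) = 185 - (Z - Z) = 185 - 1*0 = 185 + 0 = 185)
(a(86, -598) - 375780)/(-197794 + 326615) = (185 - 375780)/(-197794 + 326615) = -375595/128821 = -375595*1/128821 = -34145/11711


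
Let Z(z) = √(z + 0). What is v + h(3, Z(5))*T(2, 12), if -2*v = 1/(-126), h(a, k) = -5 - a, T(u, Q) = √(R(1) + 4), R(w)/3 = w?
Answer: 1/252 - 8*√7 ≈ -21.162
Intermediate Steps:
R(w) = 3*w
Z(z) = √z
T(u, Q) = √7 (T(u, Q) = √(3*1 + 4) = √(3 + 4) = √7)
v = 1/252 (v = -½/(-126) = -½*(-1/126) = 1/252 ≈ 0.0039683)
v + h(3, Z(5))*T(2, 12) = 1/252 + (-5 - 1*3)*√7 = 1/252 + (-5 - 3)*√7 = 1/252 - 8*√7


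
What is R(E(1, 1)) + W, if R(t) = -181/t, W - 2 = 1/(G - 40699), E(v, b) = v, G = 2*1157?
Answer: -6870916/38385 ≈ -179.00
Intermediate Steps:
G = 2314
W = 76769/38385 (W = 2 + 1/(2314 - 40699) = 2 + 1/(-38385) = 2 - 1/38385 = 76769/38385 ≈ 2.0000)
R(E(1, 1)) + W = -181/1 + 76769/38385 = -181*1 + 76769/38385 = -181 + 76769/38385 = -6870916/38385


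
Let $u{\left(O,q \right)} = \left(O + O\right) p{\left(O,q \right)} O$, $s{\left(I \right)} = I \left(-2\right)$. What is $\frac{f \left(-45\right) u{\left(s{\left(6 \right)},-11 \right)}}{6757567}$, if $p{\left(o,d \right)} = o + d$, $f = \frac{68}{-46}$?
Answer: $- \frac{440640}{6757567} \approx -0.065207$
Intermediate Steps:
$s{\left(I \right)} = - 2 I$
$f = - \frac{34}{23}$ ($f = 68 \left(- \frac{1}{46}\right) = - \frac{34}{23} \approx -1.4783$)
$p{\left(o,d \right)} = d + o$
$u{\left(O,q \right)} = 2 O^{2} \left(O + q\right)$ ($u{\left(O,q \right)} = \left(O + O\right) \left(q + O\right) O = 2 O \left(O + q\right) O = 2 O^{2} \left(O + q\right)$)
$\frac{f \left(-45\right) u{\left(s{\left(6 \right)},-11 \right)}}{6757567} = \frac{\left(- \frac{34}{23}\right) \left(-45\right) 2 \left(\left(-2\right) 6\right)^{2} \left(\left(-2\right) 6 - 11\right)}{6757567} = \frac{1530 \cdot 2 \left(-12\right)^{2} \left(-12 - 11\right)}{23} \cdot \frac{1}{6757567} = \frac{1530 \cdot 2 \cdot 144 \left(-23\right)}{23} \cdot \frac{1}{6757567} = \frac{1530}{23} \left(-6624\right) \frac{1}{6757567} = \left(-440640\right) \frac{1}{6757567} = - \frac{440640}{6757567}$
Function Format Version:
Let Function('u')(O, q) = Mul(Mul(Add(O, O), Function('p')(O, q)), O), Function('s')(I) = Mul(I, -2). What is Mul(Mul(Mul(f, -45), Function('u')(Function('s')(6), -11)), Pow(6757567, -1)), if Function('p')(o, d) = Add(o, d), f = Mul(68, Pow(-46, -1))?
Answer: Rational(-440640, 6757567) ≈ -0.065207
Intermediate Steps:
Function('s')(I) = Mul(-2, I)
f = Rational(-34, 23) (f = Mul(68, Rational(-1, 46)) = Rational(-34, 23) ≈ -1.4783)
Function('p')(o, d) = Add(d, o)
Function('u')(O, q) = Mul(2, Pow(O, 2), Add(O, q)) (Function('u')(O, q) = Mul(Mul(Add(O, O), Add(q, O)), O) = Mul(Mul(Mul(2, O), Add(O, q)), O) = Mul(Mul(2, O, Add(O, q)), O) = Mul(2, Pow(O, 2), Add(O, q)))
Mul(Mul(Mul(f, -45), Function('u')(Function('s')(6), -11)), Pow(6757567, -1)) = Mul(Mul(Mul(Rational(-34, 23), -45), Mul(2, Pow(Mul(-2, 6), 2), Add(Mul(-2, 6), -11))), Pow(6757567, -1)) = Mul(Mul(Rational(1530, 23), Mul(2, Pow(-12, 2), Add(-12, -11))), Rational(1, 6757567)) = Mul(Mul(Rational(1530, 23), Mul(2, 144, -23)), Rational(1, 6757567)) = Mul(Mul(Rational(1530, 23), -6624), Rational(1, 6757567)) = Mul(-440640, Rational(1, 6757567)) = Rational(-440640, 6757567)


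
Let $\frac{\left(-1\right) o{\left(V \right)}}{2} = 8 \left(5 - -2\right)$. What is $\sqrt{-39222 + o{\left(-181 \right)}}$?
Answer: $i \sqrt{39334} \approx 198.33 i$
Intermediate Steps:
$o{\left(V \right)} = -112$ ($o{\left(V \right)} = - 2 \cdot 8 \left(5 - -2\right) = - 2 \cdot 8 \left(5 + 2\right) = - 2 \cdot 8 \cdot 7 = \left(-2\right) 56 = -112$)
$\sqrt{-39222 + o{\left(-181 \right)}} = \sqrt{-39222 - 112} = \sqrt{-39334} = i \sqrt{39334}$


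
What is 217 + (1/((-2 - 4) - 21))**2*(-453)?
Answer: 52580/243 ≈ 216.38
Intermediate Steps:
217 + (1/((-2 - 4) - 21))**2*(-453) = 217 + (1/(-6 - 21))**2*(-453) = 217 + (1/(-27))**2*(-453) = 217 + (-1/27)**2*(-453) = 217 + (1/729)*(-453) = 217 - 151/243 = 52580/243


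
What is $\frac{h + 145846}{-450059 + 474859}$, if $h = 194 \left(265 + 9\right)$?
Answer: $\frac{99501}{12400} \approx 8.0243$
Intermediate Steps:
$h = 53156$ ($h = 194 \cdot 274 = 53156$)
$\frac{h + 145846}{-450059 + 474859} = \frac{53156 + 145846}{-450059 + 474859} = \frac{199002}{24800} = 199002 \cdot \frac{1}{24800} = \frac{99501}{12400}$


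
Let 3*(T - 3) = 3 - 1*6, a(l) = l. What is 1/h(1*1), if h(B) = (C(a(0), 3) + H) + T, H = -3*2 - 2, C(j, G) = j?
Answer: -⅙ ≈ -0.16667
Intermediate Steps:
T = 2 (T = 3 + (3 - 1*6)/3 = 3 + (3 - 6)/3 = 3 + (⅓)*(-3) = 3 - 1 = 2)
H = -8 (H = -6 - 2 = -8)
h(B) = -6 (h(B) = (0 - 8) + 2 = -8 + 2 = -6)
1/h(1*1) = 1/(-6) = -⅙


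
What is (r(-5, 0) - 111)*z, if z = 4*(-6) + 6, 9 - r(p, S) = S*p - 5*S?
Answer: 1836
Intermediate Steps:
r(p, S) = 9 + 5*S - S*p (r(p, S) = 9 - (S*p - 5*S) = 9 - (-5*S + S*p) = 9 + (5*S - S*p) = 9 + 5*S - S*p)
z = -18 (z = -24 + 6 = -18)
(r(-5, 0) - 111)*z = ((9 + 5*0 - 1*0*(-5)) - 111)*(-18) = ((9 + 0 + 0) - 111)*(-18) = (9 - 111)*(-18) = -102*(-18) = 1836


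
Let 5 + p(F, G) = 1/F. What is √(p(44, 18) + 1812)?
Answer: √874599/22 ≈ 42.509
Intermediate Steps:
p(F, G) = -5 + 1/F
√(p(44, 18) + 1812) = √((-5 + 1/44) + 1812) = √(-219/44 + 1812) = √(79509/44) = √874599/22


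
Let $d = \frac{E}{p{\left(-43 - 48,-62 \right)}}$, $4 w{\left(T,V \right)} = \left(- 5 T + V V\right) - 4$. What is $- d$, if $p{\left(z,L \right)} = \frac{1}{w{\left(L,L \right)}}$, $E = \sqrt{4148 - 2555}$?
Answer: $- \frac{6225 \sqrt{177}}{2} \approx -41409.0$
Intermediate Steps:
$w{\left(T,V \right)} = -1 - \frac{5 T}{4} + \frac{V^{2}}{4}$ ($w{\left(T,V \right)} = \frac{\left(- 5 T + V V\right) - 4}{4} = \frac{\left(- 5 T + V^{2}\right) - 4}{4} = \frac{\left(V^{2} - 5 T\right) - 4}{4} = \frac{-4 + V^{2} - 5 T}{4} = -1 - \frac{5 T}{4} + \frac{V^{2}}{4}$)
$E = 3 \sqrt{177}$ ($E = \sqrt{1593} = 3 \sqrt{177} \approx 39.912$)
$p{\left(z,L \right)} = \frac{1}{-1 - \frac{5 L}{4} + \frac{L^{2}}{4}}$
$d = \frac{6225 \sqrt{177}}{2}$ ($d = \frac{3 \sqrt{177}}{4 \frac{1}{-4 + \left(-62\right)^{2} - -310}} = \frac{3 \sqrt{177}}{4 \frac{1}{-4 + 3844 + 310}} = \frac{3 \sqrt{177}}{4 \cdot \frac{1}{4150}} = \frac{3 \sqrt{177}}{\frac{2}{2075}} = 3 \sqrt{177} \cdot \frac{2075}{2} = \frac{6225 \sqrt{177}}{2} \approx 41409.0$)
$- d = - \frac{6225 \sqrt{177}}{2}$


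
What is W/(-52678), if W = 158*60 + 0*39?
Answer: -4740/26339 ≈ -0.17996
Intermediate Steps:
W = 9480 (W = 9480 + 0 = 9480)
W/(-52678) = 9480/(-52678) = 9480*(-1/52678) = -4740/26339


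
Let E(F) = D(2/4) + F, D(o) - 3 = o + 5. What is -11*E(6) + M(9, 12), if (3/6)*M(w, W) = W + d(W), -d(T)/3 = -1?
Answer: -259/2 ≈ -129.50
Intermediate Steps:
d(T) = 3 (d(T) = -3*(-1) = 3)
D(o) = 8 + o (D(o) = 3 + (o + 5) = 3 + (5 + o) = 8 + o)
M(w, W) = 6 + 2*W (M(w, W) = 2*(W + 3) = 2*(3 + W) = 6 + 2*W)
E(F) = 17/2 + F (E(F) = (8 + 2/4) + F = (8 + 2*(¼)) + F = (8 + ½) + F = 17/2 + F)
-11*E(6) + M(9, 12) = -11*(17/2 + 6) + (6 + 2*12) = -11*29/2 + (6 + 24) = -319/2 + 30 = -259/2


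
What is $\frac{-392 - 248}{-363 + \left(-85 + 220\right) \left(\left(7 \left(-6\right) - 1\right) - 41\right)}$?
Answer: $\frac{640}{11703} \approx 0.054687$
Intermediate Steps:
$\frac{-392 - 248}{-363 + \left(-85 + 220\right) \left(\left(7 \left(-6\right) - 1\right) - 41\right)} = - \frac{640}{-363 + 135 \left(\left(-42 - 1\right) - 41\right)} = - \frac{640}{-363 + 135 \left(-43 - 41\right)} = - \frac{640}{-363 + 135 \left(-84\right)} = - \frac{640}{-363 - 11340} = - \frac{640}{-11703} = \left(-640\right) \left(- \frac{1}{11703}\right) = \frac{640}{11703}$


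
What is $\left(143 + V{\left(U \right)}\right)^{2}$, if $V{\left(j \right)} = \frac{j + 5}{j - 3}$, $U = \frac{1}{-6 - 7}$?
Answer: $\frac{499849}{25} \approx 19994.0$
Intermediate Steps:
$U = - \frac{1}{13}$ ($U = \frac{1}{-13} = - \frac{1}{13} \approx -0.076923$)
$V{\left(j \right)} = \frac{5 + j}{-3 + j}$
$\left(143 + V{\left(U \right)}\right)^{2} = \left(143 + \frac{5 - \frac{1}{13}}{-3 - \frac{1}{13}}\right)^{2} = \left(143 + \frac{1}{- \frac{40}{13}} \cdot \frac{64}{13}\right)^{2} = \left(143 - \frac{8}{5}\right)^{2} = \left(\frac{707}{5}\right)^{2} = \frac{499849}{25}$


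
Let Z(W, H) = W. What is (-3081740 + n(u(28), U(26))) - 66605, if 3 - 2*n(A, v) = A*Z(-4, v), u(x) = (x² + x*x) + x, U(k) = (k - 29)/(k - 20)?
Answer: -6290303/2 ≈ -3.1452e+6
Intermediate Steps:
U(k) = (-29 + k)/(-20 + k)
u(x) = x + 2*x² (u(x) = (x² + x²) + x = 2*x² + x = x + 2*x²)
n(A, v) = 3/2 + 2*A (n(A, v) = 3/2 - A*(-4)/2 = 3/2 - (-2)*A = 3/2 + 2*A)
(-3081740 + n(u(28), U(26))) - 66605 = (-3081740 + (3/2 + 2*(28*(1 + 2*28)))) - 66605 = (-3081740 + (3/2 + 2*(28*(1 + 56)))) - 66605 = (-3081740 + (3/2 + 2*(28*57))) - 66605 = (-3081740 + (3/2 + 2*1596)) - 66605 = (-3081740 + (3/2 + 3192)) - 66605 = (-3081740 + 6387/2) - 66605 = -6157093/2 - 66605 = -6290303/2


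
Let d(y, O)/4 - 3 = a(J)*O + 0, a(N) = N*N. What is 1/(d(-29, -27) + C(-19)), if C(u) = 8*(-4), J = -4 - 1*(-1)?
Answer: -1/992 ≈ -0.0010081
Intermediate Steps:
J = -3 (J = -4 + 1 = -3)
C(u) = -32
a(N) = N²
d(y, O) = 12 + 36*O (d(y, O) = 12 + 4*((-3)²*O + 0) = 12 + 4*(9*O + 0) = 12 + 4*(9*O) = 12 + 36*O)
1/(d(-29, -27) + C(-19)) = 1/((12 + 36*(-27)) - 32) = 1/((12 - 972) - 32) = 1/(-960 - 32) = 1/(-992) = -1/992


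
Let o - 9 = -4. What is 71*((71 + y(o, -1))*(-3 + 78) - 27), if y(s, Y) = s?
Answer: 402783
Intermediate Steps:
o = 5 (o = 9 - 4 = 5)
71*((71 + y(o, -1))*(-3 + 78) - 27) = 71*((71 + 5)*(-3 + 78) - 27) = 71*(76*75 - 27) = 71*(5700 - 27) = 71*5673 = 402783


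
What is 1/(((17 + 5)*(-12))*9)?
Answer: -1/2376 ≈ -0.00042088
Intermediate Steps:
1/(((17 + 5)*(-12))*9) = 1/((22*(-12))*9) = 1/(-264*9) = 1/(-2376) = -1/2376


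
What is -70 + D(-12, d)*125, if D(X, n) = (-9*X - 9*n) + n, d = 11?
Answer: 2430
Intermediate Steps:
D(X, n) = -9*X - 8*n
-70 + D(-12, d)*125 = -70 + (-9*(-12) - 8*11)*125 = -70 + (108 - 88)*125 = -70 + 20*125 = -70 + 2500 = 2430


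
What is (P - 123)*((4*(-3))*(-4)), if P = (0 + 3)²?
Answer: -5472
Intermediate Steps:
P = 9 (P = 3² = 9)
(P - 123)*((4*(-3))*(-4)) = (9 - 123)*((4*(-3))*(-4)) = -(-1368)*(-4) = -114*48 = -5472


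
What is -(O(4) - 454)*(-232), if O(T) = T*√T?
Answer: -103472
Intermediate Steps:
O(T) = T^(3/2)
-(O(4) - 454)*(-232) = -(4^(3/2) - 454)*(-232) = -(8 - 454)*(-232) = -(-446)*(-232) = -1*103472 = -103472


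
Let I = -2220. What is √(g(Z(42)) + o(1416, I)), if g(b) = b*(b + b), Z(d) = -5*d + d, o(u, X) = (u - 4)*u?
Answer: 4*√128490 ≈ 1433.8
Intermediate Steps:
o(u, X) = u*(-4 + u) (o(u, X) = (-4 + u)*u = u*(-4 + u))
Z(d) = -4*d
g(b) = 2*b² (g(b) = b*(2*b) = 2*b²)
√(g(Z(42)) + o(1416, I)) = √(2*(-4*42)² + 1416*(-4 + 1416)) = √(2*(-168)² + 1416*1412) = √(2*28224 + 1999392) = √(56448 + 1999392) = √2055840 = 4*√128490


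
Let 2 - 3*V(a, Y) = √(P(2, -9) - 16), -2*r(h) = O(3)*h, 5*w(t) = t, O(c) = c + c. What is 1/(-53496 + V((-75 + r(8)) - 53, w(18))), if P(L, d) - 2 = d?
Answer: -160486/8585252073 + I*√23/8585252073 ≈ -1.8693e-5 + 5.5861e-10*I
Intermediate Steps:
O(c) = 2*c
P(L, d) = 2 + d
w(t) = t/5
r(h) = -3*h (r(h) = -2*3*h/2 = -3*h)
V(a, Y) = ⅔ - I*√23/3 (V(a, Y) = ⅔ - √((2 - 9) - 16)/3 = ⅔ - √(-7 - 16)/3 = ⅔ - I*√23/3)
1/(-53496 + V((-75 + r(8)) - 53, w(18))) = 1/(-53496 + (⅔ - I*√23/3)) = 1/(-160486/3 - I*√23/3)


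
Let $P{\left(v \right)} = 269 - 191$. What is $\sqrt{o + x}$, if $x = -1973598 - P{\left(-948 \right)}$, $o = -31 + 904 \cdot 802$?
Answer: $19 i \sqrt{3459} \approx 1117.5 i$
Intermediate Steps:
$P{\left(v \right)} = 78$ ($P{\left(v \right)} = 269 - 191 = 78$)
$o = 724977$ ($o = -31 + 725008 = 724977$)
$x = -1973676$ ($x = -1973598 - 78 = -1973676$)
$\sqrt{o + x} = \sqrt{724977 - 1973676} = \sqrt{-1248699} = 19 i \sqrt{3459}$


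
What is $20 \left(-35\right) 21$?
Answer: $-14700$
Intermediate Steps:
$20 \left(-35\right) 21 = \left(-700\right) 21 = -14700$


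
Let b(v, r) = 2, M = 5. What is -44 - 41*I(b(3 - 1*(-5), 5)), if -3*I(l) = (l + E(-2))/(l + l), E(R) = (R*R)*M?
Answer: 187/6 ≈ 31.167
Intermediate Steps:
E(R) = 5*R**2 (E(R) = (R*R)*5 = R**2*5 = 5*R**2)
I(l) = -(20 + l)/(6*l) (I(l) = -(l + 5*(-2)**2)/(3*(l + l)) = -(l + 5*4)/(3*(2*l)) = -(l + 20)*1/(2*l)/3 = -(20 + l)*1/(2*l)/3 = -(20 + l)/(6*l))
-44 - 41*I(b(3 - 1*(-5), 5)) = -44 - 41*(-20 - 1*2)/(6*2) = -44 - 41*(-20 - 2)/(6*2) = -44 - 41*(-22)/(6*2) = -44 - 41*(-11/6) = -44 + 451/6 = 187/6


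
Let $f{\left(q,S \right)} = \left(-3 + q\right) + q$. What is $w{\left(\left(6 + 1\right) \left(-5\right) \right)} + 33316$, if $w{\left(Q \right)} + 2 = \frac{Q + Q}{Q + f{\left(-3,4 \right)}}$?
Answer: $\frac{732943}{22} \approx 33316.0$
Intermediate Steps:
$f{\left(q,S \right)} = -3 + 2 q$
$w{\left(Q \right)} = -2 + \frac{2 Q}{-9 + Q}$ ($w{\left(Q \right)} = -2 + \frac{Q + Q}{Q + \left(-3 + 2 \left(-3\right)\right)} = -2 + \frac{2 Q}{Q - 9} = -2 + \frac{2 Q}{-9 + Q}$)
$w{\left(\left(6 + 1\right) \left(-5\right) \right)} + 33316 = \frac{18}{-9 + \left(6 + 1\right) \left(-5\right)} + 33316 = \frac{18}{-9 + 7 \left(-5\right)} + 33316 = \frac{18}{-9 - 35} + 33316 = \frac{18}{-44} + 33316 = 18 \left(- \frac{1}{44}\right) + 33316 = - \frac{9}{22} + 33316 = \frac{732943}{22}$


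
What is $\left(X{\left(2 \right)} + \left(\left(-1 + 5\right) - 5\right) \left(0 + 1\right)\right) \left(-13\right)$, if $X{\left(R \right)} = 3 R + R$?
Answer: $-91$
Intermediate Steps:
$X{\left(R \right)} = 4 R$
$\left(X{\left(2 \right)} + \left(\left(-1 + 5\right) - 5\right) \left(0 + 1\right)\right) \left(-13\right) = \left(4 \cdot 2 + \left(\left(-1 + 5\right) - 5\right) \left(0 + 1\right)\right) \left(-13\right) = \left(8 + \left(4 - 5\right) 1\right) \left(-13\right) = \left(8 - 1\right) \left(-13\right) = 7 \left(-13\right) = -91$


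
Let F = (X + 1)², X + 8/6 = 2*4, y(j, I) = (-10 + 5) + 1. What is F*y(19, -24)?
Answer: -2116/9 ≈ -235.11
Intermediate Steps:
y(j, I) = -4 (y(j, I) = -5 + 1 = -4)
X = 20/3 (X = -4/3 + 2*4 = -4/3 + 8 = 20/3 ≈ 6.6667)
F = 529/9 (F = (20/3 + 1)² = (23/3)² = 529/9 ≈ 58.778)
F*y(19, -24) = (529/9)*(-4) = -2116/9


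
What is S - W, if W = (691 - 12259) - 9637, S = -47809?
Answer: -26604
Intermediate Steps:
W = -21205 (W = -11568 - 9637 = -21205)
S - W = -47809 - 1*(-21205) = -47809 + 21205 = -26604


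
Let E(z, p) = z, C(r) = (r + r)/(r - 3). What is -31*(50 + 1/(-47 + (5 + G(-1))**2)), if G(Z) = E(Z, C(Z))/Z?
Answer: -17019/11 ≈ -1547.2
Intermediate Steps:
C(r) = 2*r/(-3 + r) (C(r) = (2*r)/(-3 + r) = 2*r/(-3 + r))
G(Z) = 1 (G(Z) = Z/Z = 1)
-31*(50 + 1/(-47 + (5 + G(-1))**2)) = -31*(50 + 1/(-47 + (5 + 1)**2)) = -31*(50 + 1/(-47 + 6**2)) = -31*(50 + 1/(-47 + 36)) = -31*(50 + 1/(-11)) = -31*(50 - 1/11) = -31*549/11 = -17019/11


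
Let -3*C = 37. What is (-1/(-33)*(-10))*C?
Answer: 370/99 ≈ 3.7374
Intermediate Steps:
C = -37/3 (C = -1/3*37 = -37/3 ≈ -12.333)
(-1/(-33)*(-10))*C = (-1/(-33)*(-10))*(-37/3) = (-1*(-1/33)*(-10))*(-37/3) = ((1/33)*(-10))*(-37/3) = -10/33*(-37/3) = 370/99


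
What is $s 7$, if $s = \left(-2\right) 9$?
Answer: $-126$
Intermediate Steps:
$s = -18$
$s 7 = \left(-18\right) 7 = -126$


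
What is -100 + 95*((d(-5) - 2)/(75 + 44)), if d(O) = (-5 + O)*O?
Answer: -7340/119 ≈ -61.681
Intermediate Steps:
d(O) = O*(-5 + O)
-100 + 95*((d(-5) - 2)/(75 + 44)) = -100 + 95*((-5*(-5 - 5) - 2)/(75 + 44)) = -100 + 95*((-5*(-10) - 2)/119) = -100 + 95*((50 - 2)*(1/119)) = -100 + 95*(48*(1/119)) = -100 + 95*(48/119) = -100 + 4560/119 = -7340/119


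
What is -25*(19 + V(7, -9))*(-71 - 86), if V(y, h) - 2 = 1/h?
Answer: 737900/9 ≈ 81989.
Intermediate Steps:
V(y, h) = 2 + 1/h
-25*(19 + V(7, -9))*(-71 - 86) = -25*(19 + (2 + 1/(-9)))*(-71 - 86) = -25*(19 + (2 - 1/9))*(-157) = -25*(19 + 17/9)*(-157) = -4700*(-157)/9 = -25*(-29516/9) = 737900/9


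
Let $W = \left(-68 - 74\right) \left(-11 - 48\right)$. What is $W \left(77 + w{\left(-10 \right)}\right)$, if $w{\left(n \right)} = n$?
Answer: $561326$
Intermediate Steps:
$W = 8378$ ($W = \left(-142\right) \left(-59\right) = 8378$)
$W \left(77 + w{\left(-10 \right)}\right) = 8378 \left(77 - 10\right) = 8378 \cdot 67 = 561326$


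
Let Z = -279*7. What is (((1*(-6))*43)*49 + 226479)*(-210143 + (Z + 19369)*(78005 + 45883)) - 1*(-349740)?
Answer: 461336919067545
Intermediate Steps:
Z = -1953
(((1*(-6))*43)*49 + 226479)*(-210143 + (Z + 19369)*(78005 + 45883)) - 1*(-349740) = (((1*(-6))*43)*49 + 226479)*(-210143 + (-1953 + 19369)*(78005 + 45883)) - 1*(-349740) = (-6*43*49 + 226479)*(-210143 + 17416*123888) + 349740 = (-258*49 + 226479)*(-210143 + 2157633408) + 349740 = (-12642 + 226479)*2157423265 + 349740 = 213837*2157423265 + 349740 = 461336918717805 + 349740 = 461336919067545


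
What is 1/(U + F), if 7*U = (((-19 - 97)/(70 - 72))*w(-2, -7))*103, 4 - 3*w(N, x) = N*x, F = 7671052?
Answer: 21/161032352 ≈ 1.3041e-7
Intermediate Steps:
w(N, x) = 4/3 - N*x/3
U = -59740/21 (U = ((((-19 - 97)/(70 - 72))*(4/3 - ⅓*(-2)*(-7)))*103)/7 = (((-116/(-2))*(4/3 - 14/3))*103)/7 = ((-116*(-½)*(-10/3))*103)/7 = ((58*(-10/3))*103)/7 = (-580/3*103)/7 = (⅐)*(-59740/3) = -59740/21 ≈ -2844.8)
1/(U + F) = 1/(-59740/21 + 7671052) = 1/(161032352/21) = 21/161032352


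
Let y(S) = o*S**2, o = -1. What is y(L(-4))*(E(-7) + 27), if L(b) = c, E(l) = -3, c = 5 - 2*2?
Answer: -24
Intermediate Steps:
c = 1 (c = 5 - 4 = 1)
L(b) = 1
y(S) = -S**2
y(L(-4))*(E(-7) + 27) = (-1*1**2)*(-3 + 27) = -1*1*24 = -1*24 = -24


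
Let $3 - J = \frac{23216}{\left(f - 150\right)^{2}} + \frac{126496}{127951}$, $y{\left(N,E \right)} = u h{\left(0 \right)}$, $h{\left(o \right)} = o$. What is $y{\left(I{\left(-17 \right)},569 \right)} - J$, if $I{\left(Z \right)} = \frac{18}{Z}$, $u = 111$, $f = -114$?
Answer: $- \frac{935390191}{557354556} \approx -1.6783$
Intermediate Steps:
$y{\left(N,E \right)} = 0$ ($y{\left(N,E \right)} = 111 \cdot 0 = 0$)
$J = \frac{935390191}{557354556}$ ($J = 3 - \left(\frac{23216}{\left(-114 - 150\right)^{2}} + \frac{126496}{127951}\right) = 3 - \left(\frac{23216}{\left(-264\right)^{2}} + 126496 \cdot \frac{1}{127951}\right) = 3 - \left(\frac{23216}{69696} + \frac{126496}{127951}\right) = 3 - \left(23216 \cdot \frac{1}{69696} + \frac{126496}{127951}\right) = 3 - \left(\frac{1451}{4356} + \frac{126496}{127951}\right) = 3 - \frac{736673477}{557354556} = \frac{935390191}{557354556} \approx 1.6783$)
$y{\left(I{\left(-17 \right)},569 \right)} - J = 0 - \frac{935390191}{557354556} = - \frac{935390191}{557354556}$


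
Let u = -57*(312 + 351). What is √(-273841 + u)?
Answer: 4*I*√19477 ≈ 558.24*I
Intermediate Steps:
u = -37791 (u = -57*663 = -37791)
√(-273841 + u) = √(-273841 - 37791) = √(-311632) = 4*I*√19477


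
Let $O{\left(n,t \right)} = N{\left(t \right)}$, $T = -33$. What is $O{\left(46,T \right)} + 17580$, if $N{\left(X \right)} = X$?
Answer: $17547$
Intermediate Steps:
$O{\left(n,t \right)} = t$
$O{\left(46,T \right)} + 17580 = -33 + 17580 = 17547$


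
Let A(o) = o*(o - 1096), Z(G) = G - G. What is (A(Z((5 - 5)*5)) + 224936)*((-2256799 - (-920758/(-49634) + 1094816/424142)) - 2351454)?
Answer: -175981147428836156096/169773097 ≈ -1.0366e+12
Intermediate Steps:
Z(G) = 0
A(o) = o*(-1096 + o)
(A(Z((5 - 5)*5)) + 224936)*((-2256799 - (-920758/(-49634) + 1094816/424142)) - 2351454) = (0*(-1096 + 0) + 224936)*((-2256799 - (-920758/(-49634) + 1094816/424142)) - 2351454) = (0*(-1096) + 224936)*((-2256799 - (-920758*(-1/49634) + 1094816*(1/424142))) - 2351454) = (0 + 224936)*((-2256799 - (460379/24817 + 547408/212071)) - 2351454) = 224936*((-2256799 - 1*111218059245/5262966007) - 2351454) = 224936*((-2256799 - 111218059245/5262966007) - 2351454) = 224936*(-11877567639690838/5262966007 - 2351454) = 224936*(-24253190108715016/5262966007) = -175981147428836156096/169773097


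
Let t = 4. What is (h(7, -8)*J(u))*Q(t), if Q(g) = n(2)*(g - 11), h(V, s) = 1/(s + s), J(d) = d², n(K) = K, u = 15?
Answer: 1575/8 ≈ 196.88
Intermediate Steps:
h(V, s) = 1/(2*s)
Q(g) = -22 + 2*g (Q(g) = 2*(g - 11) = 2*(-11 + g) = -22 + 2*g)
(h(7, -8)*J(u))*Q(t) = (((½)/(-8))*15²)*(-22 + 2*4) = (((½)*(-⅛))*225)*(-22 + 8) = -1/16*225*(-14) = -225/16*(-14) = 1575/8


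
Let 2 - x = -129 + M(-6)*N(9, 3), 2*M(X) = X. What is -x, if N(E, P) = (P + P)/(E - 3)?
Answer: -134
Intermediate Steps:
N(E, P) = 2*P/(-3 + E) (N(E, P) = (2*P)/(-3 + E) = 2*P/(-3 + E))
M(X) = X/2
x = 134 (x = 2 - (-129 + ((1/2)*(-6))*(2*3/(-3 + 9))) = 2 - (-129 - 6*3/6) = 2 - (-129 - 3*1) = 2 - (-129 - 3) = 2 - 1*(-132) = 2 + 132 = 134)
-x = -1*134 = -134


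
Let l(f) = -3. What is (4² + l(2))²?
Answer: 169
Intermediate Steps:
(4² + l(2))² = (4² - 3)² = (16 - 3)² = 13² = 169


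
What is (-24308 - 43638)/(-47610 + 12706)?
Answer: 33973/17452 ≈ 1.9467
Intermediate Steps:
(-24308 - 43638)/(-47610 + 12706) = -67946/(-34904) = -67946*(-1/34904) = 33973/17452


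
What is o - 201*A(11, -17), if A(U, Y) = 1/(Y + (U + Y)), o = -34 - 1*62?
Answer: -2007/23 ≈ -87.261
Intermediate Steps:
o = -96 (o = -34 - 62 = -96)
A(U, Y) = 1/(U + 2*Y)
o - 201*A(11, -17) = -96 - 201/(11 + 2*(-17)) = -96 - 201/(11 - 34) = -96 - 201/(-23) = -96 - 201*(-1/23) = -96 + 201/23 = -2007/23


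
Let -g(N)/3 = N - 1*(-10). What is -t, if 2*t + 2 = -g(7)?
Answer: -49/2 ≈ -24.500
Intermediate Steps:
g(N) = -30 - 3*N (g(N) = -3*(N - 1*(-10)) = -3*(N + 10) = -3*(10 + N) = -30 - 3*N)
t = 49/2 (t = -1 + (-(-30 - 3*7))/2 = -1 + (-(-30 - 21))/2 = -1 + (-1*(-51))/2 = -1 + (½)*51 = -1 + 51/2 = 49/2 ≈ 24.500)
-t = -1*49/2 = -49/2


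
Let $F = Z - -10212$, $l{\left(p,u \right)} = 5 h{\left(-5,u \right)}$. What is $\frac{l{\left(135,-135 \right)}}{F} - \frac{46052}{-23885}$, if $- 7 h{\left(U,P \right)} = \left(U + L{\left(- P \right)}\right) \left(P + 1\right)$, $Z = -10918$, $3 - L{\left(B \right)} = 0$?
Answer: $\frac{129797442}{59019835} \approx 2.1992$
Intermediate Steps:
$L{\left(B \right)} = 3$ ($L{\left(B \right)} = 3 - 0 = 3 + 0 = 3$)
$h{\left(U,P \right)} = - \frac{\left(1 + P\right) \left(3 + U\right)}{7}$ ($h{\left(U,P \right)} = - \frac{\left(U + 3\right) \left(P + 1\right)}{7} = - \frac{\left(3 + U\right) \left(1 + P\right)}{7} = - \frac{\left(1 + P\right) \left(3 + U\right)}{7}$)
$l{\left(p,u \right)} = \frac{10}{7} + \frac{10 u}{7}$ ($l{\left(p,u \right)} = 5 \left(- \frac{3}{7} - \frac{3 u}{7} - - \frac{5}{7} - \frac{1}{7} u \left(-5\right)\right) = 5 \left(- \frac{3}{7} - \frac{3 u}{7} + \frac{5}{7} + \frac{5 u}{7}\right) = 5 \left(\frac{2}{7} + \frac{2 u}{7}\right) = \frac{10}{7} + \frac{10 u}{7}$)
$F = -706$ ($F = -10918 - -10212 = -10918 + 10212 = -706$)
$\frac{l{\left(135,-135 \right)}}{F} - \frac{46052}{-23885} = \frac{\frac{10}{7} + \frac{10}{7} \left(-135\right)}{-706} - \frac{46052}{-23885} = \left(\frac{10}{7} - \frac{1350}{7}\right) \left(- \frac{1}{706}\right) - - \frac{46052}{23885} = \left(- \frac{1340}{7}\right) \left(- \frac{1}{706}\right) + \frac{46052}{23885} = \frac{670}{2471} + \frac{46052}{23885} = \frac{129797442}{59019835}$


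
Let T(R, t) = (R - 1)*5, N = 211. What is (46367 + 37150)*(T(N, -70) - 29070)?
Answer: -2340146340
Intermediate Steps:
T(R, t) = -5 + 5*R (T(R, t) = (-1 + R)*5 = -5 + 5*R)
(46367 + 37150)*(T(N, -70) - 29070) = (46367 + 37150)*((-5 + 5*211) - 29070) = 83517*((-5 + 1055) - 29070) = 83517*(1050 - 29070) = 83517*(-28020) = -2340146340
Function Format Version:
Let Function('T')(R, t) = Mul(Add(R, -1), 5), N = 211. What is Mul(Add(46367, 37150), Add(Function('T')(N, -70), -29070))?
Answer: -2340146340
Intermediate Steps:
Function('T')(R, t) = Add(-5, Mul(5, R)) (Function('T')(R, t) = Mul(Add(-1, R), 5) = Add(-5, Mul(5, R)))
Mul(Add(46367, 37150), Add(Function('T')(N, -70), -29070)) = Mul(Add(46367, 37150), Add(Add(-5, Mul(5, 211)), -29070)) = Mul(83517, Add(Add(-5, 1055), -29070)) = Mul(83517, Add(1050, -29070)) = Mul(83517, -28020) = -2340146340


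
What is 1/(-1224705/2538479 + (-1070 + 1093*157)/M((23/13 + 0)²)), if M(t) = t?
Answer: 1342855391/73157654368036 ≈ 1.8356e-5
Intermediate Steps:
1/(-1224705/2538479 + (-1070 + 1093*157)/M((23/13 + 0)²)) = 1/(-1224705/2538479 + (-1070 + 1093*157)/((23/13 + 0)²)) = 1/(-1224705*1/2538479 + (-1070 + 171601)/((23*(1/13) + 0)²)) = 1/(-1224705/2538479 + 170531/((23/13 + 0)²)) = 1/(-1224705/2538479 + 170531/((23/13)²)) = 1/(-1224705/2538479 + 170531/(529/169)) = 1/(-1224705/2538479 + 170531*(169/529)) = 1/(-1224705/2538479 + 28819739/529) = 1/(73157654368036/1342855391) = 1342855391/73157654368036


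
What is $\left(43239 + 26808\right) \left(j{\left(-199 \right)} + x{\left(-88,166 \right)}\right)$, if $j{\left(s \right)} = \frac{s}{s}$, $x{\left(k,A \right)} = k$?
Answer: $-6094089$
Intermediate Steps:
$j{\left(s \right)} = 1$
$\left(43239 + 26808\right) \left(j{\left(-199 \right)} + x{\left(-88,166 \right)}\right) = \left(43239 + 26808\right) \left(1 - 88\right) = 70047 \left(-87\right) = -6094089$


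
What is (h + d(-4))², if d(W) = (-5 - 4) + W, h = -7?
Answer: 400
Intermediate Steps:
d(W) = -9 + W
(h + d(-4))² = (-7 + (-9 - 4))² = (-7 - 13)² = (-20)² = 400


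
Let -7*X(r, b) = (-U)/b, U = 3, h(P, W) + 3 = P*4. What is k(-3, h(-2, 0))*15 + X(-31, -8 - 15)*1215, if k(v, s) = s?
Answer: -30210/161 ≈ -187.64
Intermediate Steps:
h(P, W) = -3 + 4*P (h(P, W) = -3 + P*4 = -3 + 4*P)
X(r, b) = 3/(7*b) (X(r, b) = -(-1*3)/(7*b) = -(-3)/(7*b) = 3/(7*b))
k(-3, h(-2, 0))*15 + X(-31, -8 - 15)*1215 = (-3 + 4*(-2))*15 + (3/(7*(-8 - 15)))*1215 = (-3 - 8)*15 + ((3/7)/(-23))*1215 = -11*15 + ((3/7)*(-1/23))*1215 = -165 - 3/161*1215 = -165 - 3645/161 = -30210/161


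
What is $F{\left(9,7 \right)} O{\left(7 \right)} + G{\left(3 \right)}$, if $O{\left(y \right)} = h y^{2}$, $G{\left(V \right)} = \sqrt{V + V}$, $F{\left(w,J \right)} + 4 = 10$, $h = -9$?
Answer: $-2646 + \sqrt{6} \approx -2643.6$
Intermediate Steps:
$F{\left(w,J \right)} = 6$ ($F{\left(w,J \right)} = -4 + 10 = 6$)
$G{\left(V \right)} = \sqrt{2} \sqrt{V}$ ($G{\left(V \right)} = \sqrt{2 V} = \sqrt{2} \sqrt{V}$)
$O{\left(y \right)} = - 9 y^{2}$
$F{\left(9,7 \right)} O{\left(7 \right)} + G{\left(3 \right)} = 6 \left(- 9 \cdot 7^{2}\right) + \sqrt{2} \sqrt{3} = 6 \left(\left(-9\right) 49\right) + \sqrt{6} = 6 \left(-441\right) + \sqrt{6} = -2646 + \sqrt{6}$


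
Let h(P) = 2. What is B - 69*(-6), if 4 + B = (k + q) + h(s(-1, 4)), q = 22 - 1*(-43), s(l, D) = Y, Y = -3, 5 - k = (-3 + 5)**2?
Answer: 478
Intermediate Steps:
k = 1 (k = 5 - (-3 + 5)**2 = 5 - 1*2**2 = 5 - 1*4 = 5 - 4 = 1)
s(l, D) = -3
q = 65 (q = 22 + 43 = 65)
B = 64 (B = -4 + ((1 + 65) + 2) = -4 + (66 + 2) = -4 + 68 = 64)
B - 69*(-6) = 64 - 69*(-6) = 64 + 414 = 478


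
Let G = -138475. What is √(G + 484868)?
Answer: √346393 ≈ 588.55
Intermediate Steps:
√(G + 484868) = √(-138475 + 484868) = √346393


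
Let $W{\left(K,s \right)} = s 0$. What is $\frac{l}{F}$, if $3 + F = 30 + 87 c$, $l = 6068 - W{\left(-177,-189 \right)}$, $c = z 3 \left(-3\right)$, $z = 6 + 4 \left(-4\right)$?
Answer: $\frac{6068}{7857} \approx 0.7723$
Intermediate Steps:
$W{\left(K,s \right)} = 0$
$z = -10$ ($z = 6 - 16 = -10$)
$c = 90$ ($c = - 10 \cdot 3 \left(-3\right) = \left(-10\right) \left(-9\right) = 90$)
$l = 6068$ ($l = 6068 - 0 = 6068 + 0 = 6068$)
$F = 7857$ ($F = -3 + \left(30 + 87 \cdot 90\right) = -3 + \left(30 + 7830\right) = -3 + 7860 = 7857$)
$\frac{l}{F} = \frac{6068}{7857}$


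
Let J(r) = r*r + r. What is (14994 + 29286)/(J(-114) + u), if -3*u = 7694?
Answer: 16605/3869 ≈ 4.2918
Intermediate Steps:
u = -7694/3 (u = -⅓*7694 = -7694/3 ≈ -2564.7)
J(r) = r + r² (J(r) = r² + r = r + r²)
(14994 + 29286)/(J(-114) + u) = (14994 + 29286)/(-114*(1 - 114) - 7694/3) = 44280/(-114*(-113) - 7694/3) = 44280/(12882 - 7694/3) = 44280/(30952/3) = 44280*(3/30952) = 16605/3869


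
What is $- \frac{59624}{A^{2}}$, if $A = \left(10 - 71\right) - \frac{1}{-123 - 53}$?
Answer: $- \frac{1846913024}{115240225} \approx -16.027$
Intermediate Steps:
$A = - \frac{10735}{176}$ ($A = -61 - \frac{1}{-176} = -61 - - \frac{1}{176} = -61 + \frac{1}{176} = - \frac{10735}{176} \approx -60.994$)
$- \frac{59624}{A^{2}} = - \frac{59624}{\left(- \frac{10735}{176}\right)^{2}} = - \frac{59624}{\frac{115240225}{30976}} = \left(-59624\right) \frac{30976}{115240225} = - \frac{1846913024}{115240225}$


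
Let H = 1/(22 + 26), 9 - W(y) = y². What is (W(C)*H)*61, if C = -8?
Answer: -3355/48 ≈ -69.896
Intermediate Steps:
W(y) = 9 - y²
H = 1/48 ≈ 0.020833
(W(C)*H)*61 = ((9 - 1*(-8)²)*(1/48))*61 = ((9 - 1*64)*(1/48))*61 = ((9 - 64)*(1/48))*61 = -55*1/48*61 = -55/48*61 = -3355/48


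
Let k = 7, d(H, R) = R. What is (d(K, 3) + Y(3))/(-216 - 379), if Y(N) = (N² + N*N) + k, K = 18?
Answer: -4/85 ≈ -0.047059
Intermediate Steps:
Y(N) = 7 + 2*N² (Y(N) = (N² + N*N) + 7 = (N² + N²) + 7 = 2*N² + 7 = 7 + 2*N²)
(d(K, 3) + Y(3))/(-216 - 379) = (3 + (7 + 2*3²))/(-216 - 379) = (3 + (7 + 2*9))/(-595) = (3 + (7 + 18))*(-1/595) = (3 + 25)*(-1/595) = 28*(-1/595) = -4/85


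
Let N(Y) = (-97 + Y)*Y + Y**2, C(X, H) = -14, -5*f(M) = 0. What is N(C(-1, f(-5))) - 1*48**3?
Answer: -108842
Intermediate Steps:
f(M) = 0 (f(M) = -1/5*0 = 0)
N(Y) = Y**2 + Y*(-97 + Y) (N(Y) = Y*(-97 + Y) + Y**2 = Y**2 + Y*(-97 + Y))
N(C(-1, f(-5))) - 1*48**3 = -14*(-97 + 2*(-14)) - 1*48**3 = -14*(-97 - 28) - 1*110592 = -14*(-125) - 110592 = 1750 - 110592 = -108842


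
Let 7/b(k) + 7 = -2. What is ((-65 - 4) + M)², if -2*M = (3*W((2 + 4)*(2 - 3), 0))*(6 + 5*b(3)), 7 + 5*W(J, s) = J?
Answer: 3323329/900 ≈ 3692.6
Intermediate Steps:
b(k) = -7/9 (b(k) = 7/(-7 - 2) = 7/(-9) = 7*(-⅑) = -7/9)
W(J, s) = -7/5 + J/5
M = 247/30 (M = -3*(-7/5 + ((2 + 4)*(2 - 3))/5)*(6 + 5*(-7/9))/2 = -3*(-7/5 + (6*(-1))/5)*(6 - 35/9)/2 = -3*(-7/5 + (⅕)*(-6))*19/(2*9) = -3*(-7/5 - 6/5)*19/(2*9) = -3*(-13/5)*19/(2*9) = -(-39)*19/(10*9) = -½*(-247/15) = 247/30 ≈ 8.2333)
((-65 - 4) + M)² = ((-65 - 4) + 247/30)² = (-69 + 247/30)² = (-1823/30)² = 3323329/900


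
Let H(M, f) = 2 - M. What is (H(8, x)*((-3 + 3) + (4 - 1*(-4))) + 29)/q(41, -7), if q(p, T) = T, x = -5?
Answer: 19/7 ≈ 2.7143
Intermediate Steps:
(H(8, x)*((-3 + 3) + (4 - 1*(-4))) + 29)/q(41, -7) = ((2 - 1*8)*((-3 + 3) + (4 - 1*(-4))) + 29)/(-7) = ((2 - 8)*(0 + (4 + 4)) + 29)*(-⅐) = (-6*(0 + 8) + 29)*(-⅐) = (-6*8 + 29)*(-⅐) = (-48 + 29)*(-⅐) = -19*(-⅐) = 19/7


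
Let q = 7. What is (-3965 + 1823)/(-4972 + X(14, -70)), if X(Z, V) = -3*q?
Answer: 2142/4993 ≈ 0.42900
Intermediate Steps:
X(Z, V) = -21 (X(Z, V) = -3*7 = -21)
(-3965 + 1823)/(-4972 + X(14, -70)) = (-3965 + 1823)/(-4972 - 21) = -2142/(-4993) = -2142*(-1/4993) = 2142/4993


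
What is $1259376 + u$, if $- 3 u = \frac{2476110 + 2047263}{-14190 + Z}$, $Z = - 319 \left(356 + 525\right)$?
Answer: $\frac{371805824895}{295229} \approx 1.2594 \cdot 10^{6}$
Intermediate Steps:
$Z = -281039$ ($Z = \left(-319\right) 881 = -281039$)
$u = \frac{1507791}{295229}$ ($u = - \frac{\left(2476110 + 2047263\right) \frac{1}{-14190 - 281039}}{3} = - \frac{4523373 \frac{1}{-295229}}{3} = - \frac{4523373 \left(- \frac{1}{295229}\right)}{3} = \left(- \frac{1}{3}\right) \left(- \frac{4523373}{295229}\right) = \frac{1507791}{295229} \approx 5.1072$)
$1259376 + u = 1259376 + \frac{1507791}{295229} = \frac{371805824895}{295229}$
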